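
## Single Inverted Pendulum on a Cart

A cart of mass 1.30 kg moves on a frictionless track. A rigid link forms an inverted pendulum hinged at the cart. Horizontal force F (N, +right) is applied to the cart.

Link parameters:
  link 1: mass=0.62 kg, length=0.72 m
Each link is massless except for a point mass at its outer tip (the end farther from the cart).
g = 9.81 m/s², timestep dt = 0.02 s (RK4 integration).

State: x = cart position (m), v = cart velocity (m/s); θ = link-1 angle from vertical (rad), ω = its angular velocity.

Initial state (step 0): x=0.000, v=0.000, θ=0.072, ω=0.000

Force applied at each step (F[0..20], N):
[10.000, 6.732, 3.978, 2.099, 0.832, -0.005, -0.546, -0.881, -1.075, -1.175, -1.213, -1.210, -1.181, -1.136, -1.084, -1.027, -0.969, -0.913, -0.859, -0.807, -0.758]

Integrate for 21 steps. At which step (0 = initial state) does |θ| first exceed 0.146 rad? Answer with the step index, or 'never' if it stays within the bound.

Answer: never

Derivation:
apply F[0]=+10.000 → step 1: x=0.001, v=0.147, θ=0.070, ω=-0.184
apply F[1]=+6.732 → step 2: x=0.005, v=0.244, θ=0.065, ω=-0.300
apply F[2]=+3.978 → step 3: x=0.011, v=0.299, θ=0.059, ω=-0.360
apply F[3]=+2.099 → step 4: x=0.017, v=0.326, θ=0.051, ω=-0.382
apply F[4]=+0.832 → step 5: x=0.024, v=0.335, θ=0.044, ω=-0.381
apply F[5]=-0.005 → step 6: x=0.030, v=0.331, θ=0.036, ω=-0.365
apply F[6]=-0.546 → step 7: x=0.037, v=0.320, θ=0.029, ω=-0.340
apply F[7]=-0.881 → step 8: x=0.043, v=0.304, θ=0.023, ω=-0.311
apply F[8]=-1.075 → step 9: x=0.049, v=0.285, θ=0.017, ω=-0.280
apply F[9]=-1.175 → step 10: x=0.054, v=0.266, θ=0.011, ω=-0.249
apply F[10]=-1.213 → step 11: x=0.060, v=0.246, θ=0.007, ω=-0.220
apply F[11]=-1.210 → step 12: x=0.064, v=0.227, θ=0.003, ω=-0.192
apply F[12]=-1.181 → step 13: x=0.069, v=0.209, θ=-0.001, ω=-0.167
apply F[13]=-1.136 → step 14: x=0.073, v=0.192, θ=-0.004, ω=-0.143
apply F[14]=-1.084 → step 15: x=0.076, v=0.176, θ=-0.007, ω=-0.122
apply F[15]=-1.027 → step 16: x=0.080, v=0.161, θ=-0.009, ω=-0.104
apply F[16]=-0.969 → step 17: x=0.083, v=0.147, θ=-0.011, ω=-0.087
apply F[17]=-0.913 → step 18: x=0.086, v=0.134, θ=-0.012, ω=-0.072
apply F[18]=-0.859 → step 19: x=0.088, v=0.122, θ=-0.014, ω=-0.059
apply F[19]=-0.807 → step 20: x=0.090, v=0.111, θ=-0.015, ω=-0.047
apply F[20]=-0.758 → step 21: x=0.093, v=0.100, θ=-0.016, ω=-0.037
max |θ| = 0.072 ≤ 0.146 over all 22 states.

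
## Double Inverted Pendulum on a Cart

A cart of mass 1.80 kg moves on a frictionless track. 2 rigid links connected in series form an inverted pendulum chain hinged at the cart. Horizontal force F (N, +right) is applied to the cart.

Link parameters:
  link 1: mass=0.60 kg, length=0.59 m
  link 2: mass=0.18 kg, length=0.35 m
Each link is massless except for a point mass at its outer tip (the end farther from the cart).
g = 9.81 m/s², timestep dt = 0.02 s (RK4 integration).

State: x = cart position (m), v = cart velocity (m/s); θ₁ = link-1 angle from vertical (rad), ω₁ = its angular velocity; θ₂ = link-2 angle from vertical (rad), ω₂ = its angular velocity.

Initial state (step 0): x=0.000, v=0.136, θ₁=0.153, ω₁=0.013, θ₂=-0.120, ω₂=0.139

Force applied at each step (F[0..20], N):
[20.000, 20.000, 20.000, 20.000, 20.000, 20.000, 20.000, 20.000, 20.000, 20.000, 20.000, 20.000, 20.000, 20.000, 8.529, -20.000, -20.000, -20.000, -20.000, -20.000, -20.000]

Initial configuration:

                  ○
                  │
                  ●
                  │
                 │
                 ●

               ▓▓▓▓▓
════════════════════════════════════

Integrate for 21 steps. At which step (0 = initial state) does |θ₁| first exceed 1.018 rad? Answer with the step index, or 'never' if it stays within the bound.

Answer: 20

Derivation:
apply F[0]=+20.000 → step 1: x=0.005, v=0.344, θ₁=0.151, ω₁=-0.256, θ₂=-0.119, ω₂=-0.081
apply F[1]=+20.000 → step 2: x=0.014, v=0.552, θ₁=0.143, ω₁=-0.528, θ₂=-0.123, ω₂=-0.295
apply F[2]=+20.000 → step 3: x=0.027, v=0.762, θ₁=0.129, ω₁=-0.808, θ₂=-0.131, ω₂=-0.501
apply F[3]=+20.000 → step 4: x=0.044, v=0.973, θ₁=0.110, ω₁=-1.098, θ₂=-0.143, ω₂=-0.695
apply F[4]=+20.000 → step 5: x=0.066, v=1.187, θ₁=0.085, ω₁=-1.403, θ₂=-0.159, ω₂=-0.872
apply F[5]=+20.000 → step 6: x=0.092, v=1.404, θ₁=0.054, ω₁=-1.726, θ₂=-0.178, ω₂=-1.028
apply F[6]=+20.000 → step 7: x=0.122, v=1.624, θ₁=0.016, ω₁=-2.070, θ₂=-0.200, ω₂=-1.158
apply F[7]=+20.000 → step 8: x=0.157, v=1.846, θ₁=-0.029, ω₁=-2.437, θ₂=-0.224, ω₂=-1.257
apply F[8]=+20.000 → step 9: x=0.196, v=2.071, θ₁=-0.081, ω₁=-2.827, θ₂=-0.250, ω₂=-1.324
apply F[9]=+20.000 → step 10: x=0.240, v=2.296, θ₁=-0.142, ω₁=-3.238, θ₂=-0.277, ω₂=-1.357
apply F[10]=+20.000 → step 11: x=0.288, v=2.519, θ₁=-0.211, ω₁=-3.668, θ₂=-0.304, ω₂=-1.362
apply F[11]=+20.000 → step 12: x=0.340, v=2.736, θ₁=-0.289, ω₁=-4.109, θ₂=-0.331, ω₂=-1.351
apply F[12]=+20.000 → step 13: x=0.397, v=2.943, θ₁=-0.375, ω₁=-4.550, θ₂=-0.358, ω₂=-1.347
apply F[13]=+20.000 → step 14: x=0.458, v=3.135, θ₁=-0.471, ω₁=-4.977, θ₂=-0.385, ω₂=-1.381
apply F[14]=+8.529 → step 15: x=0.521, v=3.193, θ₁=-0.573, ω₁=-5.218, θ₂=-0.414, ω₂=-1.458
apply F[15]=-20.000 → step 16: x=0.583, v=2.965, θ₁=-0.676, ω₁=-5.095, θ₂=-0.443, ω₂=-1.475
apply F[16]=-20.000 → step 17: x=0.640, v=2.740, θ₁=-0.777, ω₁=-5.028, θ₂=-0.472, ω₂=-1.483
apply F[17]=-20.000 → step 18: x=0.692, v=2.517, θ₁=-0.877, ω₁=-5.014, θ₂=-0.502, ω₂=-1.487
apply F[18]=-20.000 → step 19: x=0.740, v=2.293, θ₁=-0.978, ω₁=-5.049, θ₂=-0.532, ω₂=-1.494
apply F[19]=-20.000 → step 20: x=0.784, v=2.066, θ₁=-1.080, ω₁=-5.130, θ₂=-0.562, ω₂=-1.516
apply F[20]=-20.000 → step 21: x=0.823, v=1.834, θ₁=-1.183, ω₁=-5.255, θ₂=-0.593, ω₂=-1.566
|θ₁| = 1.080 > 1.018 first at step 20.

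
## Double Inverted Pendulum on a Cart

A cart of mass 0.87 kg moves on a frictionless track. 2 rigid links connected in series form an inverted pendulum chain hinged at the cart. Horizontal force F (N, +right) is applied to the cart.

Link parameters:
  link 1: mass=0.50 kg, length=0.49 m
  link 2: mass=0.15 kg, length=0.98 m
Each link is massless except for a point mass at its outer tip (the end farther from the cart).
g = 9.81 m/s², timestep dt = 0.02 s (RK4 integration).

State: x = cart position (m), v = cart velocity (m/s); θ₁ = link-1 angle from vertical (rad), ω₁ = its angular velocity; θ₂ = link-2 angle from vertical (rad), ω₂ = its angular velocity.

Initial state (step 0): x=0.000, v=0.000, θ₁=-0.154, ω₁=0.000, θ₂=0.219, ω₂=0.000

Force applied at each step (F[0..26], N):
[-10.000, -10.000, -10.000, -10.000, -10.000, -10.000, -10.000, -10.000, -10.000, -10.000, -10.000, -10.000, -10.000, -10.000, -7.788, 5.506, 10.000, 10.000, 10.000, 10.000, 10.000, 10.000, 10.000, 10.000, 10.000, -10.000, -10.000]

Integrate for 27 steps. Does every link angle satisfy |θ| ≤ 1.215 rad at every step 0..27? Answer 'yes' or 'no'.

Answer: no

Derivation:
apply F[0]=-10.000 → step 1: x=-0.002, v=-0.205, θ₁=-0.151, ω₁=0.308, θ₂=0.220, ω₂=0.104
apply F[1]=-10.000 → step 2: x=-0.008, v=-0.412, θ₁=-0.142, ω₁=0.623, θ₂=0.223, ω₂=0.206
apply F[2]=-10.000 → step 3: x=-0.019, v=-0.621, θ₁=-0.126, ω₁=0.950, θ₂=0.228, ω₂=0.304
apply F[3]=-10.000 → step 4: x=-0.033, v=-0.834, θ₁=-0.104, ω₁=1.297, θ₂=0.235, ω₂=0.394
apply F[4]=-10.000 → step 5: x=-0.052, v=-1.051, θ₁=-0.074, ω₁=1.668, θ₂=0.244, ω₂=0.474
apply F[5]=-10.000 → step 6: x=-0.075, v=-1.274, θ₁=-0.037, ω₁=2.071, θ₂=0.254, ω₂=0.541
apply F[6]=-10.000 → step 7: x=-0.103, v=-1.502, θ₁=0.009, ω₁=2.509, θ₂=0.265, ω₂=0.592
apply F[7]=-10.000 → step 8: x=-0.135, v=-1.735, θ₁=0.064, ω₁=2.983, θ₂=0.278, ω₂=0.627
apply F[8]=-10.000 → step 9: x=-0.172, v=-1.969, θ₁=0.129, ω₁=3.491, θ₂=0.290, ω₂=0.644
apply F[9]=-10.000 → step 10: x=-0.214, v=-2.201, θ₁=0.204, ω₁=4.022, θ₂=0.303, ω₂=0.647
apply F[10]=-10.000 → step 11: x=-0.260, v=-2.422, θ₁=0.290, ω₁=4.559, θ₂=0.316, ω₂=0.643
apply F[11]=-10.000 → step 12: x=-0.311, v=-2.624, θ₁=0.386, ω₁=5.079, θ₂=0.329, ω₂=0.646
apply F[12]=-10.000 → step 13: x=-0.365, v=-2.798, θ₁=0.493, ω₁=5.559, θ₂=0.342, ω₂=0.671
apply F[13]=-10.000 → step 14: x=-0.422, v=-2.937, θ₁=0.608, ω₁=5.982, θ₂=0.356, ω₂=0.732
apply F[14]=-7.788 → step 15: x=-0.482, v=-3.000, θ₁=0.731, ω₁=6.285, θ₂=0.372, ω₂=0.832
apply F[15]=+5.506 → step 16: x=-0.540, v=-2.814, θ₁=0.856, ω₁=6.276, θ₂=0.389, ω₂=0.892
apply F[16]=+10.000 → step 17: x=-0.594, v=-2.551, θ₁=0.981, ω₁=6.250, θ₂=0.407, ω₂=0.929
apply F[17]=+10.000 → step 18: x=-0.642, v=-2.286, θ₁=1.107, ω₁=6.303, θ₂=0.426, ω₂=0.972
apply F[18]=+10.000 → step 19: x=-0.685, v=-2.012, θ₁=1.234, ω₁=6.429, θ₂=0.446, ω₂=1.028
apply F[19]=+10.000 → step 20: x=-0.722, v=-1.726, θ₁=1.364, ω₁=6.626, θ₂=0.467, ω₂=1.106
apply F[20]=+10.000 → step 21: x=-0.754, v=-1.421, θ₁=1.500, ω₁=6.898, θ₂=0.491, ω₂=1.216
apply F[21]=+10.000 → step 22: x=-0.779, v=-1.091, θ₁=1.641, ω₁=7.250, θ₂=0.516, ω₂=1.370
apply F[22]=+10.000 → step 23: x=-0.797, v=-0.731, θ₁=1.790, ω₁=7.696, θ₂=0.546, ω₂=1.587
apply F[23]=+10.000 → step 24: x=-0.808, v=-0.333, θ₁=1.949, ω₁=8.255, θ₂=0.580, ω₂=1.890
apply F[24]=+10.000 → step 25: x=-0.810, v=0.112, θ₁=2.121, ω₁=8.953, θ₂=0.622, ω₂=2.314
apply F[25]=-10.000 → step 26: x=-0.807, v=0.260, θ₁=2.305, ω₁=9.383, θ₂=0.677, ω₂=3.153
apply F[26]=-10.000 → step 27: x=-0.800, v=0.397, θ₁=2.497, ω₁=9.790, θ₂=0.749, ω₂=4.114
Max |angle| over trajectory = 2.497 rad; bound = 1.215 → exceeded.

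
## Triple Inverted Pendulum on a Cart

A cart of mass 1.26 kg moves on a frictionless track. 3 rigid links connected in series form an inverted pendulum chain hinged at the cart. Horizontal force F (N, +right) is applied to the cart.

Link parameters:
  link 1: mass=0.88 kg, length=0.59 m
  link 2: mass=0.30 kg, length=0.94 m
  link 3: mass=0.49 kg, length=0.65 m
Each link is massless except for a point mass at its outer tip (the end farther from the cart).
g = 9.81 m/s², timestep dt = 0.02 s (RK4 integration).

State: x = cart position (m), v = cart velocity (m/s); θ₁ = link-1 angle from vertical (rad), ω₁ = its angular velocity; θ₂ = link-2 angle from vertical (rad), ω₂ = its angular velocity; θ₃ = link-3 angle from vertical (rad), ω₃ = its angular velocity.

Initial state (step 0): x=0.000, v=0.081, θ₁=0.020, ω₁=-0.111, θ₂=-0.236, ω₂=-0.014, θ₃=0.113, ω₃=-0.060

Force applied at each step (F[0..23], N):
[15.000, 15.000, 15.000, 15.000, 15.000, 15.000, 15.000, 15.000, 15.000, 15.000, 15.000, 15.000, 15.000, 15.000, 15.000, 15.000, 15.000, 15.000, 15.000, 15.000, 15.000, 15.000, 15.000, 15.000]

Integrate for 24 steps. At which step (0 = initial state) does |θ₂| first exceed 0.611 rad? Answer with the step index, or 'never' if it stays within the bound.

Answer: 23

Derivation:
apply F[0]=+15.000 → step 1: x=0.004, v=0.315, θ₁=0.014, ω₁=-0.442, θ₂=-0.238, ω₂=-0.190, θ₃=0.114, ω₃=0.154
apply F[1]=+15.000 → step 2: x=0.013, v=0.551, θ₁=0.002, ω₁=-0.784, θ₂=-0.244, ω₂=-0.358, θ₃=0.119, ω₃=0.364
apply F[2]=+15.000 → step 3: x=0.026, v=0.791, θ₁=-0.017, ω₁=-1.143, θ₂=-0.252, ω₂=-0.515, θ₃=0.128, ω₃=0.564
apply F[3]=+15.000 → step 4: x=0.044, v=1.034, θ₁=-0.044, ω₁=-1.524, θ₂=-0.264, ω₂=-0.652, θ₃=0.142, ω₃=0.750
apply F[4]=+15.000 → step 5: x=0.067, v=1.282, θ₁=-0.078, ω₁=-1.932, θ₂=-0.278, ω₂=-0.764, θ₃=0.158, ω₃=0.911
apply F[5]=+15.000 → step 6: x=0.096, v=1.532, θ₁=-0.121, ω₁=-2.367, θ₂=-0.294, ω₂=-0.844, θ₃=0.178, ω₃=1.035
apply F[6]=+15.000 → step 7: x=0.129, v=1.782, θ₁=-0.173, ω₁=-2.824, θ₂=-0.312, ω₂=-0.887, θ₃=0.199, ω₃=1.111
apply F[7]=+15.000 → step 8: x=0.167, v=2.025, θ₁=-0.234, ω₁=-3.293, θ₂=-0.330, ω₂=-0.891, θ₃=0.222, ω₃=1.123
apply F[8]=+15.000 → step 9: x=0.210, v=2.254, θ₁=-0.305, ω₁=-3.759, θ₂=-0.347, ω₂=-0.861, θ₃=0.244, ω₃=1.062
apply F[9]=+15.000 → step 10: x=0.257, v=2.462, θ₁=-0.384, ω₁=-4.204, θ₂=-0.364, ω₂=-0.806, θ₃=0.264, ω₃=0.922
apply F[10]=+15.000 → step 11: x=0.308, v=2.641, θ₁=-0.473, ω₁=-4.610, θ₂=-0.379, ω₂=-0.741, θ₃=0.280, ω₃=0.707
apply F[11]=+15.000 → step 12: x=0.362, v=2.785, θ₁=-0.568, ω₁=-4.965, θ₂=-0.394, ω₂=-0.685, θ₃=0.292, ω₃=0.429
apply F[12]=+15.000 → step 13: x=0.419, v=2.893, θ₁=-0.671, ω₁=-5.264, θ₂=-0.407, ω₂=-0.651, θ₃=0.297, ω₃=0.102
apply F[13]=+15.000 → step 14: x=0.478, v=2.964, θ₁=-0.779, ω₁=-5.513, θ₂=-0.420, ω₂=-0.653, θ₃=0.296, ω₃=-0.254
apply F[14]=+15.000 → step 15: x=0.537, v=3.004, θ₁=-0.891, ω₁=-5.721, θ₂=-0.433, ω₂=-0.694, θ₃=0.287, ω₃=-0.625
apply F[15]=+15.000 → step 16: x=0.598, v=3.014, θ₁=-1.007, ω₁=-5.897, θ₂=-0.448, ω₂=-0.778, θ₃=0.271, ω₃=-0.999
apply F[16]=+15.000 → step 17: x=0.658, v=2.998, θ₁=-1.127, ω₁=-6.055, θ₂=-0.465, ω₂=-0.904, θ₃=0.247, ω₃=-1.368
apply F[17]=+15.000 → step 18: x=0.717, v=2.959, θ₁=-1.249, ω₁=-6.202, θ₂=-0.484, ω₂=-1.070, θ₃=0.216, ω₃=-1.730
apply F[18]=+15.000 → step 19: x=0.776, v=2.900, θ₁=-1.375, ω₁=-6.346, θ₂=-0.508, ω₂=-1.275, θ₃=0.178, ω₃=-2.083
apply F[19]=+15.000 → step 20: x=0.833, v=2.822, θ₁=-1.503, ω₁=-6.494, θ₂=-0.536, ω₂=-1.518, θ₃=0.133, ω₃=-2.430
apply F[20]=+15.000 → step 21: x=0.889, v=2.726, θ₁=-1.635, ω₁=-6.647, θ₂=-0.569, ω₂=-1.799, θ₃=0.081, ω₃=-2.772
apply F[21]=+15.000 → step 22: x=0.942, v=2.614, θ₁=-1.769, ω₁=-6.809, θ₂=-0.608, ω₂=-2.119, θ₃=0.022, ω₃=-3.114
apply F[22]=+15.000 → step 23: x=0.993, v=2.490, θ₁=-1.907, ω₁=-6.975, θ₂=-0.654, ω₂=-2.480, θ₃=-0.044, ω₃=-3.461
apply F[23]=+15.000 → step 24: x=1.042, v=2.356, θ₁=-2.048, ω₁=-7.140, θ₂=-0.707, ω₂=-2.884, θ₃=-0.117, ω₃=-3.820
|θ₂| = 0.654 > 0.611 first at step 23.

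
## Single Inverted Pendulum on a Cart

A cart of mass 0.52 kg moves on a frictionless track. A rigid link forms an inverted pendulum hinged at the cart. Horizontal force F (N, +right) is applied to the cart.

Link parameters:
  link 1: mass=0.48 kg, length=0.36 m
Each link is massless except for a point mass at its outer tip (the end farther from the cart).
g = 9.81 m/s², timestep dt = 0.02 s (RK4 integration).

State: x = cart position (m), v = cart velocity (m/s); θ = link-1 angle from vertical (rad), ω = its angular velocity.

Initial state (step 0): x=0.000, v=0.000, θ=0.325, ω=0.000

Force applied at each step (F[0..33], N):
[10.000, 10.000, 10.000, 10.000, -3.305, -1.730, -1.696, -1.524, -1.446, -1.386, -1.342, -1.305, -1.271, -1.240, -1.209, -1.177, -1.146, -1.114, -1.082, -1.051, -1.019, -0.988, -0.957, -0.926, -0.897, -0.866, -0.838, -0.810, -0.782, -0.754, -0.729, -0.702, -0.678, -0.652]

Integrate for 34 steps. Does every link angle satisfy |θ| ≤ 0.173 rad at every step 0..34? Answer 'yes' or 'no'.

Answer: no

Derivation:
apply F[0]=+10.000 → step 1: x=0.003, v=0.302, θ=0.319, ω=-0.623
apply F[1]=+10.000 → step 2: x=0.012, v=0.610, θ=0.300, ω=-1.270
apply F[2]=+10.000 → step 3: x=0.027, v=0.927, θ=0.268, ω=-1.963
apply F[3]=+10.000 → step 4: x=0.049, v=1.260, θ=0.221, ω=-2.726
apply F[4]=-3.305 → step 5: x=0.073, v=1.111, θ=0.172, ω=-2.216
apply F[5]=-1.730 → step 6: x=0.094, v=1.024, θ=0.130, ω=-1.895
apply F[6]=-1.696 → step 7: x=0.114, v=0.942, θ=0.096, ω=-1.607
apply F[7]=-1.524 → step 8: x=0.132, v=0.870, θ=0.066, ω=-1.365
apply F[8]=-1.446 → step 9: x=0.149, v=0.806, θ=0.041, ω=-1.158
apply F[9]=-1.386 → step 10: x=0.164, v=0.747, θ=0.019, ω=-0.979
apply F[10]=-1.342 → step 11: x=0.179, v=0.694, θ=0.001, ω=-0.826
apply F[11]=-1.305 → step 12: x=0.192, v=0.645, θ=-0.014, ω=-0.693
apply F[12]=-1.271 → step 13: x=0.205, v=0.600, θ=-0.027, ω=-0.578
apply F[13]=-1.240 → step 14: x=0.216, v=0.558, θ=-0.037, ω=-0.479
apply F[14]=-1.209 → step 15: x=0.227, v=0.519, θ=-0.046, ω=-0.394
apply F[15]=-1.177 → step 16: x=0.237, v=0.483, θ=-0.053, ω=-0.320
apply F[16]=-1.146 → step 17: x=0.246, v=0.449, θ=-0.059, ω=-0.257
apply F[17]=-1.114 → step 18: x=0.255, v=0.417, θ=-0.063, ω=-0.202
apply F[18]=-1.082 → step 19: x=0.263, v=0.387, θ=-0.067, ω=-0.155
apply F[19]=-1.051 → step 20: x=0.270, v=0.359, θ=-0.070, ω=-0.115
apply F[20]=-1.019 → step 21: x=0.277, v=0.333, θ=-0.071, ω=-0.080
apply F[21]=-0.988 → step 22: x=0.284, v=0.308, θ=-0.073, ω=-0.051
apply F[22]=-0.957 → step 23: x=0.290, v=0.285, θ=-0.074, ω=-0.025
apply F[23]=-0.926 → step 24: x=0.295, v=0.262, θ=-0.074, ω=-0.004
apply F[24]=-0.897 → step 25: x=0.300, v=0.241, θ=-0.074, ω=0.014
apply F[25]=-0.866 → step 26: x=0.305, v=0.221, θ=-0.073, ω=0.029
apply F[26]=-0.838 → step 27: x=0.309, v=0.202, θ=-0.073, ω=0.042
apply F[27]=-0.810 → step 28: x=0.313, v=0.184, θ=-0.072, ω=0.053
apply F[28]=-0.782 → step 29: x=0.317, v=0.167, θ=-0.071, ω=0.061
apply F[29]=-0.754 → step 30: x=0.320, v=0.151, θ=-0.069, ω=0.069
apply F[30]=-0.729 → step 31: x=0.323, v=0.135, θ=-0.068, ω=0.075
apply F[31]=-0.702 → step 32: x=0.325, v=0.121, θ=-0.066, ω=0.079
apply F[32]=-0.678 → step 33: x=0.327, v=0.106, θ=-0.065, ω=0.083
apply F[33]=-0.652 → step 34: x=0.329, v=0.093, θ=-0.063, ω=0.086
Max |angle| over trajectory = 0.325 rad; bound = 0.173 → exceeded.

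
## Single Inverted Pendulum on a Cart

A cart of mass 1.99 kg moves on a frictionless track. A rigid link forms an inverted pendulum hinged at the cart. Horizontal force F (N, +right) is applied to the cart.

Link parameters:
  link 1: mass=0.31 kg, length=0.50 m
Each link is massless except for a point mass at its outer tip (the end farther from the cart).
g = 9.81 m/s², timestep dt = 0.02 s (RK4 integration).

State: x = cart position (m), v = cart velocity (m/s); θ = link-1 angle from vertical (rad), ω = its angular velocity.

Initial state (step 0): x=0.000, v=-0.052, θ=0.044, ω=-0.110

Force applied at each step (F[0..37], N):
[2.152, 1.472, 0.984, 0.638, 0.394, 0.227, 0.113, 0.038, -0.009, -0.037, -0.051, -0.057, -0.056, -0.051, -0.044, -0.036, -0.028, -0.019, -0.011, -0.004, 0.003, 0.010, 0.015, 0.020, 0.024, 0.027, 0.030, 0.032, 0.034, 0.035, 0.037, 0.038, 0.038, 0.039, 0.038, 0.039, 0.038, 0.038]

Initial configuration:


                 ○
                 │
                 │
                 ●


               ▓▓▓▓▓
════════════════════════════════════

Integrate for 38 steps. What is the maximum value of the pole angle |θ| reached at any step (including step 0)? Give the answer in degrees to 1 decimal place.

apply F[0]=+2.152 → step 1: x=-0.001, v=-0.032, θ=0.042, ω=-0.134
apply F[1]=+1.472 → step 2: x=-0.001, v=-0.018, θ=0.039, ω=-0.145
apply F[2]=+0.984 → step 3: x=-0.002, v=-0.009, θ=0.036, ω=-0.148
apply F[3]=+0.638 → step 4: x=-0.002, v=-0.004, θ=0.033, ω=-0.145
apply F[4]=+0.394 → step 5: x=-0.002, v=-0.001, θ=0.030, ω=-0.139
apply F[5]=+0.227 → step 6: x=-0.002, v=0.000, θ=0.027, ω=-0.130
apply F[6]=+0.113 → step 7: x=-0.002, v=0.001, θ=0.025, ω=-0.121
apply F[7]=+0.038 → step 8: x=-0.002, v=0.000, θ=0.023, ω=-0.111
apply F[8]=-0.009 → step 9: x=-0.002, v=-0.000, θ=0.020, ω=-0.101
apply F[9]=-0.037 → step 10: x=-0.002, v=-0.001, θ=0.019, ω=-0.091
apply F[10]=-0.051 → step 11: x=-0.002, v=-0.002, θ=0.017, ω=-0.082
apply F[11]=-0.057 → step 12: x=-0.002, v=-0.003, θ=0.015, ω=-0.074
apply F[12]=-0.056 → step 13: x=-0.002, v=-0.004, θ=0.014, ω=-0.066
apply F[13]=-0.051 → step 14: x=-0.002, v=-0.005, θ=0.013, ω=-0.059
apply F[14]=-0.044 → step 15: x=-0.002, v=-0.006, θ=0.011, ω=-0.053
apply F[15]=-0.036 → step 16: x=-0.002, v=-0.007, θ=0.010, ω=-0.047
apply F[16]=-0.028 → step 17: x=-0.002, v=-0.007, θ=0.010, ω=-0.042
apply F[17]=-0.019 → step 18: x=-0.003, v=-0.008, θ=0.009, ω=-0.038
apply F[18]=-0.011 → step 19: x=-0.003, v=-0.008, θ=0.008, ω=-0.034
apply F[19]=-0.004 → step 20: x=-0.003, v=-0.009, θ=0.007, ω=-0.030
apply F[20]=+0.003 → step 21: x=-0.003, v=-0.009, θ=0.007, ω=-0.027
apply F[21]=+0.010 → step 22: x=-0.003, v=-0.009, θ=0.006, ω=-0.024
apply F[22]=+0.015 → step 23: x=-0.003, v=-0.009, θ=0.006, ω=-0.021
apply F[23]=+0.020 → step 24: x=-0.004, v=-0.009, θ=0.005, ω=-0.019
apply F[24]=+0.024 → step 25: x=-0.004, v=-0.009, θ=0.005, ω=-0.017
apply F[25]=+0.027 → step 26: x=-0.004, v=-0.009, θ=0.005, ω=-0.016
apply F[26]=+0.030 → step 27: x=-0.004, v=-0.009, θ=0.004, ω=-0.014
apply F[27]=+0.032 → step 28: x=-0.004, v=-0.008, θ=0.004, ω=-0.013
apply F[28]=+0.034 → step 29: x=-0.004, v=-0.008, θ=0.004, ω=-0.012
apply F[29]=+0.035 → step 30: x=-0.005, v=-0.008, θ=0.004, ω=-0.011
apply F[30]=+0.037 → step 31: x=-0.005, v=-0.008, θ=0.004, ω=-0.010
apply F[31]=+0.038 → step 32: x=-0.005, v=-0.007, θ=0.003, ω=-0.009
apply F[32]=+0.038 → step 33: x=-0.005, v=-0.007, θ=0.003, ω=-0.008
apply F[33]=+0.039 → step 34: x=-0.005, v=-0.007, θ=0.003, ω=-0.008
apply F[34]=+0.038 → step 35: x=-0.005, v=-0.006, θ=0.003, ω=-0.007
apply F[35]=+0.039 → step 36: x=-0.006, v=-0.006, θ=0.003, ω=-0.006
apply F[36]=+0.038 → step 37: x=-0.006, v=-0.006, θ=0.003, ω=-0.006
apply F[37]=+0.038 → step 38: x=-0.006, v=-0.006, θ=0.003, ω=-0.006
Max |angle| over trajectory = 0.044 rad = 2.5°.

Answer: 2.5°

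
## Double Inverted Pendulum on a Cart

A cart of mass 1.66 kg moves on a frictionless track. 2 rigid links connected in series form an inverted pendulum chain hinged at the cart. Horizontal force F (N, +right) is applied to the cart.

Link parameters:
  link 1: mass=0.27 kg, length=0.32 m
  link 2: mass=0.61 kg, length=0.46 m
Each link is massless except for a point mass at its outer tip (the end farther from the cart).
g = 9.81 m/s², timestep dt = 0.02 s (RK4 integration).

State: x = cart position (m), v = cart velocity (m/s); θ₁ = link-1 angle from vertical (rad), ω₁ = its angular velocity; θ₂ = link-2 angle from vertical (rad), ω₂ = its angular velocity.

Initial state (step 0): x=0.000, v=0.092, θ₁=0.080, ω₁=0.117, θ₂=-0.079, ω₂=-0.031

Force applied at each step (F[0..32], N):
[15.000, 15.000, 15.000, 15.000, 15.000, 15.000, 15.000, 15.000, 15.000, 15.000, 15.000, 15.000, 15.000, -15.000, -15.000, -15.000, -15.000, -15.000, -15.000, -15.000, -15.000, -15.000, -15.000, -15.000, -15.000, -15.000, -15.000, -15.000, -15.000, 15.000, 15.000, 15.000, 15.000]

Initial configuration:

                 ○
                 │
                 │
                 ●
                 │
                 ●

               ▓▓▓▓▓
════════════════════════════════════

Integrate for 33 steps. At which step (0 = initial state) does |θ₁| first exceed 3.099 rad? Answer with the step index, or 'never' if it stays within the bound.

Answer: never

Derivation:
apply F[0]=+15.000 → step 1: x=0.004, v=0.264, θ₁=0.080, ω₁=-0.151, θ₂=-0.082, ω₂=-0.255
apply F[1]=+15.000 → step 2: x=0.011, v=0.437, θ₁=0.074, ω₁=-0.421, θ₂=-0.089, ω₂=-0.479
apply F[2]=+15.000 → step 3: x=0.021, v=0.611, θ₁=0.063, ω₁=-0.704, θ₂=-0.101, ω₂=-0.701
apply F[3]=+15.000 → step 4: x=0.035, v=0.786, θ₁=0.046, ω₁=-1.009, θ₂=-0.117, ω₂=-0.915
apply F[4]=+15.000 → step 5: x=0.053, v=0.964, θ₁=0.022, ω₁=-1.348, θ₂=-0.137, ω₂=-1.116
apply F[5]=+15.000 → step 6: x=0.074, v=1.144, θ₁=-0.009, ω₁=-1.732, θ₂=-0.162, ω₂=-1.297
apply F[6]=+15.000 → step 7: x=0.098, v=1.326, θ₁=-0.048, ω₁=-2.174, θ₂=-0.189, ω₂=-1.451
apply F[7]=+15.000 → step 8: x=0.127, v=1.512, θ₁=-0.096, ω₁=-2.684, θ₂=-0.219, ω₂=-1.569
apply F[8]=+15.000 → step 9: x=0.159, v=1.699, θ₁=-0.155, ω₁=-3.271, θ₂=-0.252, ω₂=-1.645
apply F[9]=+15.000 → step 10: x=0.195, v=1.885, θ₁=-0.227, ω₁=-3.931, θ₂=-0.285, ω₂=-1.677
apply F[10]=+15.000 → step 11: x=0.234, v=2.066, θ₁=-0.313, ω₁=-4.639, θ₂=-0.319, ω₂=-1.680
apply F[11]=+15.000 → step 12: x=0.277, v=2.236, θ₁=-0.413, ω₁=-5.339, θ₂=-0.352, ω₂=-1.692
apply F[12]=+15.000 → step 13: x=0.323, v=2.389, θ₁=-0.526, ω₁=-5.954, θ₂=-0.387, ω₂=-1.775
apply F[13]=-15.000 → step 14: x=0.369, v=2.214, θ₁=-0.644, ω₁=-5.846, θ₂=-0.422, ω₂=-1.753
apply F[14]=-15.000 → step 15: x=0.412, v=2.041, θ₁=-0.761, ω₁=-5.851, θ₂=-0.457, ω₂=-1.713
apply F[15]=-15.000 → step 16: x=0.451, v=1.866, θ₁=-0.878, ω₁=-5.947, θ₂=-0.491, ω₂=-1.672
apply F[16]=-15.000 → step 17: x=0.487, v=1.689, θ₁=-0.999, ω₁=-6.111, θ₂=-0.524, ω₂=-1.650
apply F[17]=-15.000 → step 18: x=0.519, v=1.506, θ₁=-1.123, ω₁=-6.326, θ₂=-0.557, ω₂=-1.666
apply F[18]=-15.000 → step 19: x=0.547, v=1.316, θ₁=-1.252, ω₁=-6.579, θ₂=-0.591, ω₂=-1.741
apply F[19]=-15.000 → step 20: x=0.571, v=1.119, θ₁=-1.387, ω₁=-6.862, θ₂=-0.627, ω₂=-1.893
apply F[20]=-15.000 → step 21: x=0.592, v=0.913, θ₁=-1.527, ω₁=-7.169, θ₂=-0.667, ω₂=-2.141
apply F[21]=-15.000 → step 22: x=0.608, v=0.698, θ₁=-1.673, ω₁=-7.496, θ₂=-0.713, ω₂=-2.503
apply F[22]=-15.000 → step 23: x=0.619, v=0.474, θ₁=-1.827, ω₁=-7.835, θ₂=-0.768, ω₂=-2.999
apply F[23]=-15.000 → step 24: x=0.627, v=0.242, θ₁=-1.987, ω₁=-8.168, θ₂=-0.834, ω₂=-3.646
apply F[24]=-15.000 → step 25: x=0.629, v=0.004, θ₁=-2.153, ω₁=-8.461, θ₂=-0.915, ω₂=-4.462
apply F[25]=-15.000 → step 26: x=0.627, v=-0.237, θ₁=-2.325, ω₁=-8.655, θ₂=-1.014, ω₂=-5.451
apply F[26]=-15.000 → step 27: x=0.620, v=-0.476, θ₁=-2.498, ω₁=-8.656, θ₂=-1.134, ω₂=-6.595
apply F[27]=-15.000 → step 28: x=0.608, v=-0.707, θ₁=-2.669, ω₁=-8.333, θ₂=-1.278, ω₂=-7.848
apply F[28]=-15.000 → step 29: x=0.591, v=-0.926, θ₁=-2.828, ω₁=-7.547, θ₂=-1.448, ω₂=-9.138
apply F[29]=+15.000 → step 30: x=0.574, v=-0.771, θ₁=-2.955, ω₁=-5.043, θ₂=-1.645, ω₂=-10.509
apply F[30]=+15.000 → step 31: x=0.561, v=-0.604, θ₁=-3.026, ω₁=-1.886, θ₂=-1.868, ω₂=-11.751
apply F[31]=+15.000 → step 32: x=0.550, v=-0.439, θ₁=-3.026, ω₁=2.090, θ₂=-2.118, ω₂=-13.415
apply F[32]=+15.000 → step 33: x=0.543, v=-0.325, θ₁=-2.931, ω₁=7.746, θ₂=-2.415, ω₂=-16.755
max |θ₁| = 3.026 ≤ 3.099 over all 34 states.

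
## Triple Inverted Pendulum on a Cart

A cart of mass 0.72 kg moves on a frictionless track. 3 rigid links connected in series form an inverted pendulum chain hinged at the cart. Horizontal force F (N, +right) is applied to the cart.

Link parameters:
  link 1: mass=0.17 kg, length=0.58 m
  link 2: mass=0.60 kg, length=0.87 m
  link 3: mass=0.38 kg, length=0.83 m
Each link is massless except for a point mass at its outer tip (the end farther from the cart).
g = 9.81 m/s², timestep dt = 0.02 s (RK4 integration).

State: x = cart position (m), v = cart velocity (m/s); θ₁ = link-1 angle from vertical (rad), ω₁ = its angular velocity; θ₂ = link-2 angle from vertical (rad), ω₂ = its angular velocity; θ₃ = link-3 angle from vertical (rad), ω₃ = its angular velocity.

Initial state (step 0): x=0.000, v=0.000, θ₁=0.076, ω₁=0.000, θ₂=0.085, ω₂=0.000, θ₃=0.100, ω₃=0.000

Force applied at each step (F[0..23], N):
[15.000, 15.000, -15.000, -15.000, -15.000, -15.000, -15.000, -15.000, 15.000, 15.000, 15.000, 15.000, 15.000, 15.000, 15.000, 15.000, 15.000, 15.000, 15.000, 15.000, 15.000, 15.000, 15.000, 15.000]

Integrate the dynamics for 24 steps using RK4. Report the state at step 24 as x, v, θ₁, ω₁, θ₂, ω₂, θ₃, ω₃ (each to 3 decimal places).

Answer: x=0.247, v=3.635, θ₁=0.301, ω₁=-0.635, θ₂=-0.202, ω₂=-3.332, θ₃=0.079, ω₃=-0.033

Derivation:
apply F[0]=+15.000 → step 1: x=0.004, v=0.390, θ₁=0.069, ω₁=-0.671, θ₂=0.085, ω₂=0.017, θ₃=0.100, ω₃=0.007
apply F[1]=+15.000 → step 2: x=0.016, v=0.787, θ₁=0.049, ω₁=-1.385, θ₂=0.086, ω₂=0.055, θ₃=0.100, ω₃=0.013
apply F[2]=-15.000 → step 3: x=0.027, v=0.361, θ₁=0.028, ω₁=-0.718, θ₂=0.087, ω₂=0.116, θ₃=0.101, ω₃=0.017
apply F[3]=-15.000 → step 4: x=0.030, v=-0.062, θ₁=0.020, ω₁=-0.099, θ₂=0.091, ω₂=0.207, θ₃=0.101, ω₃=0.021
apply F[4]=-15.000 → step 5: x=0.025, v=-0.485, θ₁=0.024, ω₁=0.508, θ₂=0.096, ω₂=0.307, θ₃=0.101, ω₃=0.024
apply F[5]=-15.000 → step 6: x=0.011, v=-0.910, θ₁=0.040, ω₁=1.138, θ₂=0.103, ω₂=0.396, θ₃=0.102, ω₃=0.025
apply F[6]=-15.000 → step 7: x=-0.012, v=-1.339, θ₁=0.070, ω₁=1.819, θ₂=0.111, ω₂=0.456, θ₃=0.102, ω₃=0.024
apply F[7]=-15.000 → step 8: x=-0.043, v=-1.769, θ₁=0.113, ω₁=2.562, θ₂=0.121, ω₂=0.477, θ₃=0.103, ω₃=0.021
apply F[8]=+15.000 → step 9: x=-0.074, v=-1.392, θ₁=0.159, ω₁=1.987, θ₂=0.130, ω₂=0.463, θ₃=0.103, ω₃=0.013
apply F[9]=+15.000 → step 10: x=-0.099, v=-1.036, θ₁=0.194, ω₁=1.532, θ₂=0.139, ω₂=0.397, θ₃=0.103, ω₃=-0.000
apply F[10]=+15.000 → step 11: x=-0.116, v=-0.697, θ₁=0.221, ω₁=1.179, θ₂=0.146, ω₂=0.285, θ₃=0.103, ω₃=-0.018
apply F[11]=+15.000 → step 12: x=-0.127, v=-0.369, θ₁=0.241, ω₁=0.907, θ₂=0.150, ω₂=0.136, θ₃=0.103, ω₃=-0.040
apply F[12]=+15.000 → step 13: x=-0.131, v=-0.050, θ₁=0.257, ω₁=0.699, θ₂=0.151, ω₂=-0.045, θ₃=0.102, ω₃=-0.064
apply F[13]=+15.000 → step 14: x=-0.129, v=0.264, θ₁=0.270, ω₁=0.543, θ₂=0.148, ω₂=-0.255, θ₃=0.100, ω₃=-0.088
apply F[14]=+15.000 → step 15: x=-0.120, v=0.574, θ₁=0.279, ω₁=0.430, θ₂=0.141, ω₂=-0.493, θ₃=0.098, ω₃=-0.109
apply F[15]=+15.000 → step 16: x=-0.106, v=0.885, θ₁=0.287, ω₁=0.354, θ₂=0.128, ω₂=-0.759, θ₃=0.096, ω₃=-0.127
apply F[16]=+15.000 → step 17: x=-0.085, v=1.198, θ₁=0.294, ω₁=0.307, θ₂=0.110, ω₂=-1.054, θ₃=0.093, ω₃=-0.138
apply F[17]=+15.000 → step 18: x=-0.058, v=1.516, θ₁=0.300, ω₁=0.278, θ₂=0.086, ω₂=-1.376, θ₃=0.090, ω₃=-0.141
apply F[18]=+15.000 → step 19: x=-0.024, v=1.842, θ₁=0.305, ω₁=0.251, θ₂=0.055, ω₂=-1.718, θ₃=0.087, ω₃=-0.135
apply F[19]=+15.000 → step 20: x=0.016, v=2.178, θ₁=0.310, ω₁=0.205, θ₂=0.017, ω₂=-2.071, θ₃=0.085, ω₃=-0.120
apply F[20]=+15.000 → step 21: x=0.063, v=2.525, θ₁=0.313, ω₁=0.114, θ₂=-0.028, ω₂=-2.421, θ₃=0.083, ω₃=-0.099
apply F[21]=+15.000 → step 22: x=0.117, v=2.884, θ₁=0.314, ω₁=-0.044, θ₂=-0.080, ω₂=-2.755, θ₃=0.081, ω₃=-0.075
apply F[22]=+15.000 → step 23: x=0.178, v=3.254, θ₁=0.311, ω₁=-0.289, θ₂=-0.138, ω₂=-3.062, θ₃=0.080, ω₃=-0.052
apply F[23]=+15.000 → step 24: x=0.247, v=3.635, θ₁=0.301, ω₁=-0.635, θ₂=-0.202, ω₂=-3.332, θ₃=0.079, ω₃=-0.033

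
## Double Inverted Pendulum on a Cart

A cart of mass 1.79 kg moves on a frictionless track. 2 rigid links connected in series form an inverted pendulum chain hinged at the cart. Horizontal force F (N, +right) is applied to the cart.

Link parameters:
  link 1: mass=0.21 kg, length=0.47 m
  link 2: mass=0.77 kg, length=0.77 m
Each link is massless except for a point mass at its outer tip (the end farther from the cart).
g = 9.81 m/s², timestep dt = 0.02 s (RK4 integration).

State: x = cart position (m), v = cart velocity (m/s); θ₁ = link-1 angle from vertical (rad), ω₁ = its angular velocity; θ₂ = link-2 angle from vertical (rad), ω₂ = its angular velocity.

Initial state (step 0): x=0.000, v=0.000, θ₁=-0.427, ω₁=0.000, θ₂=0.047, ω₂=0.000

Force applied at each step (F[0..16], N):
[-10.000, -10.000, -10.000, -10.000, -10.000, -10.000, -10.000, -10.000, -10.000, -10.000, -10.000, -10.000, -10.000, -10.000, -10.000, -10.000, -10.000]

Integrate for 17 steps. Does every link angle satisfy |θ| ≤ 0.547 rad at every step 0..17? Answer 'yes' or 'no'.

Answer: no

Derivation:
apply F[0]=-10.000 → step 1: x=-0.001, v=-0.084, θ₁=-0.431, ω₁=-0.391, θ₂=0.050, ω₂=0.334
apply F[1]=-10.000 → step 2: x=-0.003, v=-0.170, θ₁=-0.443, ω₁=-0.771, θ₂=0.060, ω₂=0.661
apply F[2]=-10.000 → step 3: x=-0.008, v=-0.256, θ₁=-0.462, ω₁=-1.129, θ₂=0.077, ω₂=0.975
apply F[3]=-10.000 → step 4: x=-0.014, v=-0.345, θ₁=-0.488, ω₁=-1.455, θ₂=0.099, ω₂=1.269
apply F[4]=-10.000 → step 5: x=-0.021, v=-0.437, θ₁=-0.520, ω₁=-1.742, θ₂=0.127, ω₂=1.540
apply F[5]=-10.000 → step 6: x=-0.031, v=-0.530, θ₁=-0.557, ω₁=-1.984, θ₂=0.161, ω₂=1.786
apply F[6]=-10.000 → step 7: x=-0.043, v=-0.626, θ₁=-0.599, ω₁=-2.183, θ₂=0.199, ω₂=2.005
apply F[7]=-10.000 → step 8: x=-0.056, v=-0.724, θ₁=-0.644, ω₁=-2.341, θ₂=0.241, ω₂=2.202
apply F[8]=-10.000 → step 9: x=-0.072, v=-0.823, θ₁=-0.692, ω₁=-2.462, θ₂=0.287, ω₂=2.381
apply F[9]=-10.000 → step 10: x=-0.089, v=-0.924, θ₁=-0.742, ω₁=-2.551, θ₂=0.336, ω₂=2.545
apply F[10]=-10.000 → step 11: x=-0.109, v=-1.025, θ₁=-0.794, ω₁=-2.611, θ₂=0.388, ω₂=2.700
apply F[11]=-10.000 → step 12: x=-0.130, v=-1.126, θ₁=-0.847, ω₁=-2.646, θ₂=0.444, ω₂=2.851
apply F[12]=-10.000 → step 13: x=-0.154, v=-1.227, θ₁=-0.900, ω₁=-2.656, θ₂=0.502, ω₂=3.001
apply F[13]=-10.000 → step 14: x=-0.179, v=-1.327, θ₁=-0.953, ω₁=-2.641, θ₂=0.564, ω₂=3.157
apply F[14]=-10.000 → step 15: x=-0.207, v=-1.427, θ₁=-1.005, ω₁=-2.599, θ₂=0.629, ω₂=3.323
apply F[15]=-10.000 → step 16: x=-0.236, v=-1.524, θ₁=-1.056, ω₁=-2.524, θ₂=0.697, ω₂=3.506
apply F[16]=-10.000 → step 17: x=-0.268, v=-1.619, θ₁=-1.106, ω₁=-2.408, θ₂=0.769, ω₂=3.712
Max |angle| over trajectory = 1.106 rad; bound = 0.547 → exceeded.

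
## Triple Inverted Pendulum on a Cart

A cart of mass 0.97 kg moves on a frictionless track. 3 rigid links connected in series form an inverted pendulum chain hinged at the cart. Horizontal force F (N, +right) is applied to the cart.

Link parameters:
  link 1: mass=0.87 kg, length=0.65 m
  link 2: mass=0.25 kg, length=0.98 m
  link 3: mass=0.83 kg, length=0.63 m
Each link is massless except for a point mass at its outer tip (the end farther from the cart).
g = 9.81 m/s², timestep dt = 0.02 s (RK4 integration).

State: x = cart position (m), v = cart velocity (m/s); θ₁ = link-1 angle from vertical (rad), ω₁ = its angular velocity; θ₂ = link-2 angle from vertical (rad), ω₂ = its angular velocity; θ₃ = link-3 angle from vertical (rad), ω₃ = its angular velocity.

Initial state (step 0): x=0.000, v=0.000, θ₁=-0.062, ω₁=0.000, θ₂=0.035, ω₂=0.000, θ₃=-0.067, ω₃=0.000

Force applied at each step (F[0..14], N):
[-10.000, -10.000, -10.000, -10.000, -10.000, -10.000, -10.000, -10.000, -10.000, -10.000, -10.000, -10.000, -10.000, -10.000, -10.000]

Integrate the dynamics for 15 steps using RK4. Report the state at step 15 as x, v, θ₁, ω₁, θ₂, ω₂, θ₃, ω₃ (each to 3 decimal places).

apply F[0]=-10.000 → step 1: x=-0.002, v=-0.182, θ₁=-0.060, ω₁=0.224, θ₂=0.036, ω₂=0.112, θ₃=-0.068, ω₃=-0.138
apply F[1]=-10.000 → step 2: x=-0.007, v=-0.365, θ₁=-0.053, ω₁=0.454, θ₂=0.039, ω₂=0.225, θ₃=-0.073, ω₃=-0.281
apply F[2]=-10.000 → step 3: x=-0.016, v=-0.553, θ₁=-0.042, ω₁=0.696, θ₂=0.045, ω₂=0.338, θ₃=-0.080, ω₃=-0.431
apply F[3]=-10.000 → step 4: x=-0.029, v=-0.747, θ₁=-0.025, ω₁=0.956, θ₂=0.053, ω₂=0.451, θ₃=-0.090, ω₃=-0.591
apply F[4]=-10.000 → step 5: x=-0.046, v=-0.948, θ₁=-0.003, ω₁=1.239, θ₂=0.063, ω₂=0.560, θ₃=-0.103, ω₃=-0.760
apply F[5]=-10.000 → step 6: x=-0.067, v=-1.157, θ₁=0.025, ω₁=1.549, θ₂=0.075, ω₂=0.662, θ₃=-0.120, ω₃=-0.930
apply F[6]=-10.000 → step 7: x=-0.093, v=-1.374, θ₁=0.059, ω₁=1.885, θ₂=0.090, ω₂=0.750, θ₃=-0.141, ω₃=-1.092
apply F[7]=-10.000 → step 8: x=-0.122, v=-1.595, θ₁=0.100, ω₁=2.246, θ₂=0.105, ω₂=0.817, θ₃=-0.164, ω₃=-1.229
apply F[8]=-10.000 → step 9: x=-0.157, v=-1.818, θ₁=0.149, ω₁=2.624, θ₂=0.122, ω₂=0.855, θ₃=-0.189, ω₃=-1.322
apply F[9]=-10.000 → step 10: x=-0.195, v=-2.035, θ₁=0.205, ω₁=3.007, θ₂=0.139, ω₂=0.862, θ₃=-0.216, ω₃=-1.356
apply F[10]=-10.000 → step 11: x=-0.238, v=-2.239, θ₁=0.269, ω₁=3.381, θ₂=0.156, ω₂=0.840, θ₃=-0.243, ω₃=-1.321
apply F[11]=-10.000 → step 12: x=-0.284, v=-2.424, θ₁=0.340, ω₁=3.732, θ₂=0.173, ω₂=0.797, θ₃=-0.269, ω₃=-1.214
apply F[12]=-10.000 → step 13: x=-0.335, v=-2.583, θ₁=0.418, ω₁=4.050, θ₂=0.188, ω₂=0.745, θ₃=-0.291, ω₃=-1.044
apply F[13]=-10.000 → step 14: x=-0.388, v=-2.713, θ₁=0.502, ω₁=4.329, θ₂=0.203, ω₂=0.697, θ₃=-0.310, ω₃=-0.824
apply F[14]=-10.000 → step 15: x=-0.443, v=-2.812, θ₁=0.591, ω₁=4.570, θ₂=0.216, ω₂=0.662, θ₃=-0.324, ω₃=-0.568

Answer: x=-0.443, v=-2.812, θ₁=0.591, ω₁=4.570, θ₂=0.216, ω₂=0.662, θ₃=-0.324, ω₃=-0.568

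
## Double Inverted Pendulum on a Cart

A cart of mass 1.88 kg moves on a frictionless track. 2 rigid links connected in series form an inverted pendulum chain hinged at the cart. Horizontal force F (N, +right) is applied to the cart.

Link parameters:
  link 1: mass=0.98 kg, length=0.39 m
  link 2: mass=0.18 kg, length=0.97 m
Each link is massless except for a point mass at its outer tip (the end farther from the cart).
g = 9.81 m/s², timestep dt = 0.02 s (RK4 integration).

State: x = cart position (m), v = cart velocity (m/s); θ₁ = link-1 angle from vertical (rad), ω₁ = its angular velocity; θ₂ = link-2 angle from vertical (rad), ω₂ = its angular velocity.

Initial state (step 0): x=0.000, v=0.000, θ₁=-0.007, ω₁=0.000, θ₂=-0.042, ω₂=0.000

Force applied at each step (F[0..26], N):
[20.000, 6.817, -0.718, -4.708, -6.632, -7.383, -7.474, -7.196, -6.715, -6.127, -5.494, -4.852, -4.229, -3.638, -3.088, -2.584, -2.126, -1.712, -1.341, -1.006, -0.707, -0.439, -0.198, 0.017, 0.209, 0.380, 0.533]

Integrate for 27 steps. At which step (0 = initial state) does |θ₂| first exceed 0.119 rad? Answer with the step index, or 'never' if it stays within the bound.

apply F[0]=+20.000 → step 1: x=0.002, v=0.214, θ₁=-0.012, ω₁=-0.550, θ₂=-0.042, ω₂=-0.008
apply F[1]=+6.817 → step 2: x=0.007, v=0.289, θ₁=-0.025, ω₁=-0.748, θ₂=-0.042, ω₂=-0.013
apply F[2]=-0.718 → step 3: x=0.013, v=0.285, θ₁=-0.040, ω₁=-0.755, θ₂=-0.043, ω₂=-0.016
apply F[3]=-4.708 → step 4: x=0.018, v=0.240, θ₁=-0.055, ω₁=-0.665, θ₂=-0.043, ω₂=-0.014
apply F[4]=-6.632 → step 5: x=0.022, v=0.177, θ₁=-0.067, ω₁=-0.536, θ₂=-0.043, ω₂=-0.010
apply F[5]=-7.383 → step 6: x=0.025, v=0.107, θ₁=-0.076, ω₁=-0.396, θ₂=-0.043, ω₂=-0.003
apply F[6]=-7.474 → step 7: x=0.027, v=0.038, θ₁=-0.083, ω₁=-0.261, θ₂=-0.043, ω₂=0.006
apply F[7]=-7.196 → step 8: x=0.027, v=-0.028, θ₁=-0.086, ω₁=-0.139, θ₂=-0.043, ω₂=0.016
apply F[8]=-6.715 → step 9: x=0.026, v=-0.089, θ₁=-0.088, ω₁=-0.032, θ₂=-0.043, ω₂=0.027
apply F[9]=-6.127 → step 10: x=0.023, v=-0.143, θ₁=-0.088, ω₁=0.058, θ₂=-0.042, ω₂=0.038
apply F[10]=-5.494 → step 11: x=0.020, v=-0.191, θ₁=-0.086, ω₁=0.132, θ₂=-0.041, ω₂=0.049
apply F[11]=-4.852 → step 12: x=0.016, v=-0.232, θ₁=-0.083, ω₁=0.190, θ₂=-0.040, ω₂=0.060
apply F[12]=-4.229 → step 13: x=0.011, v=-0.267, θ₁=-0.079, ω₁=0.236, θ₂=-0.039, ω₂=0.070
apply F[13]=-3.638 → step 14: x=0.005, v=-0.297, θ₁=-0.074, ω₁=0.269, θ₂=-0.037, ω₂=0.079
apply F[14]=-3.088 → step 15: x=-0.001, v=-0.321, θ₁=-0.068, ω₁=0.293, θ₂=-0.036, ω₂=0.087
apply F[15]=-2.584 → step 16: x=-0.008, v=-0.341, θ₁=-0.062, ω₁=0.307, θ₂=-0.034, ω₂=0.094
apply F[16]=-2.126 → step 17: x=-0.015, v=-0.356, θ₁=-0.056, ω₁=0.315, θ₂=-0.032, ω₂=0.101
apply F[17]=-1.712 → step 18: x=-0.022, v=-0.368, θ₁=-0.049, ω₁=0.317, θ₂=-0.030, ω₂=0.106
apply F[18]=-1.341 → step 19: x=-0.029, v=-0.377, θ₁=-0.043, ω₁=0.314, θ₂=-0.028, ω₂=0.110
apply F[19]=-1.006 → step 20: x=-0.037, v=-0.383, θ₁=-0.037, ω₁=0.308, θ₂=-0.025, ω₂=0.113
apply F[20]=-0.707 → step 21: x=-0.045, v=-0.386, θ₁=-0.031, ω₁=0.299, θ₂=-0.023, ω₂=0.115
apply F[21]=-0.439 → step 22: x=-0.052, v=-0.387, θ₁=-0.025, ω₁=0.288, θ₂=-0.021, ω₂=0.117
apply F[22]=-0.198 → step 23: x=-0.060, v=-0.387, θ₁=-0.019, ω₁=0.275, θ₂=-0.018, ω₂=0.117
apply F[23]=+0.017 → step 24: x=-0.068, v=-0.385, θ₁=-0.014, ω₁=0.261, θ₂=-0.016, ω₂=0.117
apply F[24]=+0.209 → step 25: x=-0.076, v=-0.381, θ₁=-0.009, ω₁=0.246, θ₂=-0.014, ω₂=0.117
apply F[25]=+0.380 → step 26: x=-0.083, v=-0.376, θ₁=-0.004, ω₁=0.231, θ₂=-0.011, ω₂=0.115
apply F[26]=+0.533 → step 27: x=-0.091, v=-0.370, θ₁=0.000, ω₁=0.216, θ₂=-0.009, ω₂=0.113
max |θ₂| = 0.043 ≤ 0.119 over all 28 states.

Answer: never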